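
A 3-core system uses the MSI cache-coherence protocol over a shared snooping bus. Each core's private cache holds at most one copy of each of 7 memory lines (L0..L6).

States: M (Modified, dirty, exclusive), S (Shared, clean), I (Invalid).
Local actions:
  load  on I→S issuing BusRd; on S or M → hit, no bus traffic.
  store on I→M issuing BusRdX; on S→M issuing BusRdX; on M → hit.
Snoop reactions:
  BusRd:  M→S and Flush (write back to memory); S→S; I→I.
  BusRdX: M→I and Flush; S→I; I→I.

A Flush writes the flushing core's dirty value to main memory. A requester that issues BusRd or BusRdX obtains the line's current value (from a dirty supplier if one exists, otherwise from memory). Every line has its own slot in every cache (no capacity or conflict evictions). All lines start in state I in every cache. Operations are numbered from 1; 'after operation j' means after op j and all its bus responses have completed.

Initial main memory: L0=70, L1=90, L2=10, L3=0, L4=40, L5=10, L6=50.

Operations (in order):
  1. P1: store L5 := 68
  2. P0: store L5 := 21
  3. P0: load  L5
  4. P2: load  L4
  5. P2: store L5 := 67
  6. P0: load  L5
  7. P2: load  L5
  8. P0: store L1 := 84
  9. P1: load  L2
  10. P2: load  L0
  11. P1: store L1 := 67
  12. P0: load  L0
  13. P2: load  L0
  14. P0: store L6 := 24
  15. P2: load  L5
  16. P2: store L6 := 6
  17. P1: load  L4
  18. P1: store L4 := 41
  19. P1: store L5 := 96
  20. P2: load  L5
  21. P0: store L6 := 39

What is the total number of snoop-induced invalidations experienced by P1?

invalidations = 1

  op1 P1: store L5 := 68 → I/M/I on L5; bus BusRdX; mem=10
  op2 P0: store L5 := 21 → M/I/I on L5; bus BusRdX Flush; mem=68
  op3 P0: load  L5 → M/I/I on L5; bus (none); mem=68
  op4 P2: load  L4 → I/I/S on L4; bus BusRd; mem=40
  op5 P2: store L5 := 67 → I/I/M on L5; bus BusRdX Flush; mem=21
  op6 P0: load  L5 → S/I/S on L5; bus BusRd Flush; mem=67
  op7 P2: load  L5 → S/I/S on L5; bus (none); mem=67
  op8 P0: store L1 := 84 → M/I/I on L1; bus BusRdX; mem=90
  op9 P1: load  L2 → I/S/I on L2; bus BusRd; mem=10
  op10 P2: load  L0 → I/I/S on L0; bus BusRd; mem=70
  op11 P1: store L1 := 67 → I/M/I on L1; bus BusRdX Flush; mem=84
  op12 P0: load  L0 → S/I/S on L0; bus BusRd; mem=70
  op13 P2: load  L0 → S/I/S on L0; bus (none); mem=70
  op14 P0: store L6 := 24 → M/I/I on L6; bus BusRdX; mem=50
  op15 P2: load  L5 → S/I/S on L5; bus (none); mem=67
  op16 P2: store L6 := 6 → I/I/M on L6; bus BusRdX Flush; mem=24
  op17 P1: load  L4 → I/S/S on L4; bus BusRd; mem=40
  op18 P1: store L4 := 41 → I/M/I on L4; bus BusRdX; mem=40
  op19 P1: store L5 := 96 → I/M/I on L5; bus BusRdX; mem=67
  op20 P2: load  L5 → I/S/S on L5; bus BusRd Flush; mem=96
  op21 P0: store L6 := 39 → M/I/I on L6; bus BusRdX Flush; mem=6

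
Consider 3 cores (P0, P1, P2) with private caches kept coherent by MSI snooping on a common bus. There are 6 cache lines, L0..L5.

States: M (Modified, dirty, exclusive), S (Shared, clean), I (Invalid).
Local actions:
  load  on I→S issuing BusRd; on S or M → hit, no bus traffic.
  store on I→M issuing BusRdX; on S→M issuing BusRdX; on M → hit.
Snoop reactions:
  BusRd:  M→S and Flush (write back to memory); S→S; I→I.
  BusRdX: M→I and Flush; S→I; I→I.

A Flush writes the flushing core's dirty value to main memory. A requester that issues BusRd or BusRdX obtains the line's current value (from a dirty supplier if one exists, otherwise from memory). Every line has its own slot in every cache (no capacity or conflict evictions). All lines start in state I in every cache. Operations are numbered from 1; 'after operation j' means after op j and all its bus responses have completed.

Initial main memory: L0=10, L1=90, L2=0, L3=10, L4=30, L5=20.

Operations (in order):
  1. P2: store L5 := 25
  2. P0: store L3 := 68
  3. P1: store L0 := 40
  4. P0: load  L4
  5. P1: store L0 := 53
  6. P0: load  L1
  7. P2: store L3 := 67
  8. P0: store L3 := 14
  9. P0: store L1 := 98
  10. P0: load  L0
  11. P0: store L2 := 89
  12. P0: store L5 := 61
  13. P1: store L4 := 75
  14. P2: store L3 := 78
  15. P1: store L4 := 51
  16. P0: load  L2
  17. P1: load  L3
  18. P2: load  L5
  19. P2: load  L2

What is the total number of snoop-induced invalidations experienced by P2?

invalidations = 2

[1] P2: store L5 := 25 | P0:I, P1:I, P2:M(25) | bus: BusRdX
[2] P0: store L3 := 68 | P0:M(68), P1:I, P2:I | bus: BusRdX
[3] P1: store L0 := 40 | P0:I, P1:M(40), P2:I | bus: BusRdX
[4] P0: load  L4 | P0:S(30), P1:I, P2:I | bus: BusRd
[5] P1: store L0 := 53 | P0:I, P1:M(53), P2:I | bus: none
[6] P0: load  L1 | P0:S(90), P1:I, P2:I | bus: BusRd
[7] P2: store L3 := 67 | P0:I, P1:I, P2:M(67) | bus: BusRdX,Flush
[8] P0: store L3 := 14 | P0:M(14), P1:I, P2:I | bus: BusRdX,Flush
[9] P0: store L1 := 98 | P0:M(98), P1:I, P2:I | bus: BusRdX
[10] P0: load  L0 | P0:S(53), P1:S(53), P2:I | bus: BusRd,Flush
[11] P0: store L2 := 89 | P0:M(89), P1:I, P2:I | bus: BusRdX
[12] P0: store L5 := 61 | P0:M(61), P1:I, P2:I | bus: BusRdX,Flush
[13] P1: store L4 := 75 | P0:I, P1:M(75), P2:I | bus: BusRdX
[14] P2: store L3 := 78 | P0:I, P1:I, P2:M(78) | bus: BusRdX,Flush
[15] P1: store L4 := 51 | P0:I, P1:M(51), P2:I | bus: none
[16] P0: load  L2 | P0:M(89), P1:I, P2:I | bus: none
[17] P1: load  L3 | P0:I, P1:S(78), P2:S(78) | bus: BusRd,Flush
[18] P2: load  L5 | P0:S(61), P1:I, P2:S(61) | bus: BusRd,Flush
[19] P2: load  L2 | P0:S(89), P1:I, P2:S(89) | bus: BusRd,Flush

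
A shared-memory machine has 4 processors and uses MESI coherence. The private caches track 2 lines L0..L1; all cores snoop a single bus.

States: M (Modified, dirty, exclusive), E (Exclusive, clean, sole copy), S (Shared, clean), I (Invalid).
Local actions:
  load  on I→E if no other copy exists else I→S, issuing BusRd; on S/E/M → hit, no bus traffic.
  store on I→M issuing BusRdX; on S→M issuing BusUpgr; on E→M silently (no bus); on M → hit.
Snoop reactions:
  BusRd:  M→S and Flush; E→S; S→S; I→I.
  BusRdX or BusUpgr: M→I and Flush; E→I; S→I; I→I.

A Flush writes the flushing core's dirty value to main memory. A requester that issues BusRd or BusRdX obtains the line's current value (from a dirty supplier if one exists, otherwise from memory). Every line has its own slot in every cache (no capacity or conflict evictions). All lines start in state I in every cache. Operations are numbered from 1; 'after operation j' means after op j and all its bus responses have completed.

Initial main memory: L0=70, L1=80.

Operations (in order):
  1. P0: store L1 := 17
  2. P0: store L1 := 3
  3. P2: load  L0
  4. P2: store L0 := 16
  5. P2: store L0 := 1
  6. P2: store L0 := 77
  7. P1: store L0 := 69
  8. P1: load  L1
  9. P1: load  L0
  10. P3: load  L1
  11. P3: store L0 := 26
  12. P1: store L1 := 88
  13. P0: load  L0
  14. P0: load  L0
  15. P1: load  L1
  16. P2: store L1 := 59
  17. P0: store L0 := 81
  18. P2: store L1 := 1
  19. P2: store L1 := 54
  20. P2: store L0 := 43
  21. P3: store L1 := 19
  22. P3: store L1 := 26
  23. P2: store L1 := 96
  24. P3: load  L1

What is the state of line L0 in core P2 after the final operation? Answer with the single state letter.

state = M

  op1 P0: store L1 := 17 → M/I/I/I on L1; bus BusRdX; mem=80
  op2 P0: store L1 := 3 → M/I/I/I on L1; bus (none); mem=80
  op3 P2: load  L0 → I/I/E/I on L0; bus BusRd; mem=70
  op4 P2: store L0 := 16 → I/I/M/I on L0; bus (none); mem=70
  op5 P2: store L0 := 1 → I/I/M/I on L0; bus (none); mem=70
  op6 P2: store L0 := 77 → I/I/M/I on L0; bus (none); mem=70
  op7 P1: store L0 := 69 → I/M/I/I on L0; bus BusRdX Flush; mem=77
  op8 P1: load  L1 → S/S/I/I on L1; bus BusRd Flush; mem=3
  op9 P1: load  L0 → I/M/I/I on L0; bus (none); mem=77
  op10 P3: load  L1 → S/S/I/S on L1; bus BusRd; mem=3
  op11 P3: store L0 := 26 → I/I/I/M on L0; bus BusRdX Flush; mem=69
  op12 P1: store L1 := 88 → I/M/I/I on L1; bus BusUpgr; mem=3
  op13 P0: load  L0 → S/I/I/S on L0; bus BusRd Flush; mem=26
  op14 P0: load  L0 → S/I/I/S on L0; bus (none); mem=26
  op15 P1: load  L1 → I/M/I/I on L1; bus (none); mem=3
  op16 P2: store L1 := 59 → I/I/M/I on L1; bus BusRdX Flush; mem=88
  op17 P0: store L0 := 81 → M/I/I/I on L0; bus BusUpgr; mem=26
  op18 P2: store L1 := 1 → I/I/M/I on L1; bus (none); mem=88
  op19 P2: store L1 := 54 → I/I/M/I on L1; bus (none); mem=88
  op20 P2: store L0 := 43 → I/I/M/I on L0; bus BusRdX Flush; mem=81
  op21 P3: store L1 := 19 → I/I/I/M on L1; bus BusRdX Flush; mem=54
  op22 P3: store L1 := 26 → I/I/I/M on L1; bus (none); mem=54
  op23 P2: store L1 := 96 → I/I/M/I on L1; bus BusRdX Flush; mem=26
  op24 P3: load  L1 → I/I/S/S on L1; bus BusRd Flush; mem=96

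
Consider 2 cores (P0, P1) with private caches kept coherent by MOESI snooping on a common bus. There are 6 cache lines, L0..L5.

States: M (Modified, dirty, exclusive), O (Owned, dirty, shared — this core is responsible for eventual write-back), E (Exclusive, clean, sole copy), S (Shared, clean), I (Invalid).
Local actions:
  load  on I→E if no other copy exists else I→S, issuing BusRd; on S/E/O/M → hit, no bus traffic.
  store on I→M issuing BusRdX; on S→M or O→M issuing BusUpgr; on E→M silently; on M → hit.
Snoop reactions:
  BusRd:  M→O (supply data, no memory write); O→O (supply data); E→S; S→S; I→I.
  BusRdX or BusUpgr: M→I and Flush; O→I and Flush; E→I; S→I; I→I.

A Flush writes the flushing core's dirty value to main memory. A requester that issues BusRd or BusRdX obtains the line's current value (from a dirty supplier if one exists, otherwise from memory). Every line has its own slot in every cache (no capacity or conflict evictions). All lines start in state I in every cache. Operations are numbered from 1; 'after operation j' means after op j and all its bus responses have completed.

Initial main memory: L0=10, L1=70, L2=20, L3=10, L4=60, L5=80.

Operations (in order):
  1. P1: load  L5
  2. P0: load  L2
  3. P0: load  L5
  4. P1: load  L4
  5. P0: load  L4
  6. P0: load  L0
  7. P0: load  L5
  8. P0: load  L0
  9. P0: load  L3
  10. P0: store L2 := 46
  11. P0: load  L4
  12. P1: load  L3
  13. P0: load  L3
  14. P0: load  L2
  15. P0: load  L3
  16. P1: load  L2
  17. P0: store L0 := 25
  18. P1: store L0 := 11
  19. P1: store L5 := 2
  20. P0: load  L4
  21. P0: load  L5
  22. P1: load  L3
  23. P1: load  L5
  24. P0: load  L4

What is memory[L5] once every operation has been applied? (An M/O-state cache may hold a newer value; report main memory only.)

memory[L5] = 80

  op1 P1: load  L5 → I/E on L5; bus BusRd; mem=80
  op2 P0: load  L2 → E/I on L2; bus BusRd; mem=20
  op3 P0: load  L5 → S/S on L5; bus BusRd; mem=80
  op4 P1: load  L4 → I/E on L4; bus BusRd; mem=60
  op5 P0: load  L4 → S/S on L4; bus BusRd; mem=60
  op6 P0: load  L0 → E/I on L0; bus BusRd; mem=10
  op7 P0: load  L5 → S/S on L5; bus (none); mem=80
  op8 P0: load  L0 → E/I on L0; bus (none); mem=10
  op9 P0: load  L3 → E/I on L3; bus BusRd; mem=10
  op10 P0: store L2 := 46 → M/I on L2; bus (none); mem=20
  op11 P0: load  L4 → S/S on L4; bus (none); mem=60
  op12 P1: load  L3 → S/S on L3; bus BusRd; mem=10
  op13 P0: load  L3 → S/S on L3; bus (none); mem=10
  op14 P0: load  L2 → M/I on L2; bus (none); mem=20
  op15 P0: load  L3 → S/S on L3; bus (none); mem=10
  op16 P1: load  L2 → O/S on L2; bus BusRd; mem=20
  op17 P0: store L0 := 25 → M/I on L0; bus (none); mem=10
  op18 P1: store L0 := 11 → I/M on L0; bus BusRdX Flush; mem=25
  op19 P1: store L5 := 2 → I/M on L5; bus BusUpgr; mem=80
  op20 P0: load  L4 → S/S on L4; bus (none); mem=60
  op21 P0: load  L5 → S/O on L5; bus BusRd; mem=80
  op22 P1: load  L3 → S/S on L3; bus (none); mem=10
  op23 P1: load  L5 → S/O on L5; bus (none); mem=80
  op24 P0: load  L4 → S/S on L4; bus (none); mem=60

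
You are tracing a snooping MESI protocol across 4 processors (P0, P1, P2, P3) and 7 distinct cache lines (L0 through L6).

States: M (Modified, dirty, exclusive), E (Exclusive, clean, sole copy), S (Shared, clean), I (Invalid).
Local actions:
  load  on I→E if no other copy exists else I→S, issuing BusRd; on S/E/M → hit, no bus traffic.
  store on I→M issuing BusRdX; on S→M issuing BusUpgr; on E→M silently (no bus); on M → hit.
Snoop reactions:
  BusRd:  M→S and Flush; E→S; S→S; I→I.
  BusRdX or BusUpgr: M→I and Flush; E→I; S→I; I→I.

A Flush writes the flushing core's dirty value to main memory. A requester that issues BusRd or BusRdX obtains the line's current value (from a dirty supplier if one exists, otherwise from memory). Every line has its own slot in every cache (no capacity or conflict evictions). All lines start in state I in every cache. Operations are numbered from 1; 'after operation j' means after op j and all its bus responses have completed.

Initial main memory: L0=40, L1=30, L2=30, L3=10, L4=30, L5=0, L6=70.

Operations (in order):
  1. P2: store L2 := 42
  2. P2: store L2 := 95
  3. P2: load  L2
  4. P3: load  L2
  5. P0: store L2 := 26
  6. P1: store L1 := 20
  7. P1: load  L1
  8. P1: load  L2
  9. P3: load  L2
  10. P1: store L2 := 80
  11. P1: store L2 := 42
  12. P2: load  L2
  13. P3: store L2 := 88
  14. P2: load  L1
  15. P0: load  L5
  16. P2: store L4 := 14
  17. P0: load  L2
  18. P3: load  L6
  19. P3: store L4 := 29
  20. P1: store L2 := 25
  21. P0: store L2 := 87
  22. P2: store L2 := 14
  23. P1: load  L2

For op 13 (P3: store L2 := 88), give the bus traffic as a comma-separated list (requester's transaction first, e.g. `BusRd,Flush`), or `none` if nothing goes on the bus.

bus = BusRdX

  op1 P2: store L2 := 42 → I/I/M/I on L2; bus BusRdX; mem=30
  op2 P2: store L2 := 95 → I/I/M/I on L2; bus (none); mem=30
  op3 P2: load  L2 → I/I/M/I on L2; bus (none); mem=30
  op4 P3: load  L2 → I/I/S/S on L2; bus BusRd Flush; mem=95
  op5 P0: store L2 := 26 → M/I/I/I on L2; bus BusRdX; mem=95
  op6 P1: store L1 := 20 → I/M/I/I on L1; bus BusRdX; mem=30
  op7 P1: load  L1 → I/M/I/I on L1; bus (none); mem=30
  op8 P1: load  L2 → S/S/I/I on L2; bus BusRd Flush; mem=26
  op9 P3: load  L2 → S/S/I/S on L2; bus BusRd; mem=26
  op10 P1: store L2 := 80 → I/M/I/I on L2; bus BusUpgr; mem=26
  op11 P1: store L2 := 42 → I/M/I/I on L2; bus (none); mem=26
  op12 P2: load  L2 → I/S/S/I on L2; bus BusRd Flush; mem=42
  op13 P3: store L2 := 88 → I/I/I/M on L2; bus BusRdX; mem=42
  op14 P2: load  L1 → I/S/S/I on L1; bus BusRd Flush; mem=20
  op15 P0: load  L5 → E/I/I/I on L5; bus BusRd; mem=0
  op16 P2: store L4 := 14 → I/I/M/I on L4; bus BusRdX; mem=30
  op17 P0: load  L2 → S/I/I/S on L2; bus BusRd Flush; mem=88
  op18 P3: load  L6 → I/I/I/E on L6; bus BusRd; mem=70
  op19 P3: store L4 := 29 → I/I/I/M on L4; bus BusRdX Flush; mem=14
  op20 P1: store L2 := 25 → I/M/I/I on L2; bus BusRdX; mem=88
  op21 P0: store L2 := 87 → M/I/I/I on L2; bus BusRdX Flush; mem=25
  op22 P2: store L2 := 14 → I/I/M/I on L2; bus BusRdX Flush; mem=87
  op23 P1: load  L2 → I/S/S/I on L2; bus BusRd Flush; mem=14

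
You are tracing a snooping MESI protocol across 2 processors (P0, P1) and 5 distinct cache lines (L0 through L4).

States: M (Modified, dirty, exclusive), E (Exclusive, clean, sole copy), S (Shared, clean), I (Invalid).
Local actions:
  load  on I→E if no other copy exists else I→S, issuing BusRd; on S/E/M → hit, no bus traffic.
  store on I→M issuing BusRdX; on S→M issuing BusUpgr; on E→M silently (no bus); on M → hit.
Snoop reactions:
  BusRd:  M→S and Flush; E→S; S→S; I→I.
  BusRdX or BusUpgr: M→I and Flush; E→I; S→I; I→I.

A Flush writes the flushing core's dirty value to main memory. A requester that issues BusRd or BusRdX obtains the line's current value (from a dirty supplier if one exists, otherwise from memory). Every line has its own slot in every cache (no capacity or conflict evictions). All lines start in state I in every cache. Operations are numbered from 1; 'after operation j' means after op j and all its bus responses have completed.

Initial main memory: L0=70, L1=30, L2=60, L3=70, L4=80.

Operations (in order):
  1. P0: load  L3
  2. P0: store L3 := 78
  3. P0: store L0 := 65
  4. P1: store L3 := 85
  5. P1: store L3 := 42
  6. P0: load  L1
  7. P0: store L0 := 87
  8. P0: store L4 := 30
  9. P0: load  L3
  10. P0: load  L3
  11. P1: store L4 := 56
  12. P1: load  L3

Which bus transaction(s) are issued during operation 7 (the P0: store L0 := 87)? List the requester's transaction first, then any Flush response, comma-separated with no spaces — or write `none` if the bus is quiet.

step 1: P0: load  L3  ⟶  EI  (L3)  txn=BusRd  M[L3]=70
step 2: P0: store L3 := 78  ⟶  MI  (L3)  txn=∅  M[L3]=70
step 3: P0: store L0 := 65  ⟶  MI  (L0)  txn=BusRdX  M[L0]=70
step 4: P1: store L3 := 85  ⟶  IM  (L3)  txn=BusRdX+Flush  M[L3]=78
step 5: P1: store L3 := 42  ⟶  IM  (L3)  txn=∅  M[L3]=78
step 6: P0: load  L1  ⟶  EI  (L1)  txn=BusRd  M[L1]=30
step 7: P0: store L0 := 87  ⟶  MI  (L0)  txn=∅  M[L0]=70
step 8: P0: store L4 := 30  ⟶  MI  (L4)  txn=BusRdX  M[L4]=80
step 9: P0: load  L3  ⟶  SS  (L3)  txn=BusRd+Flush  M[L3]=42
step 10: P0: load  L3  ⟶  SS  (L3)  txn=∅  M[L3]=42
step 11: P1: store L4 := 56  ⟶  IM  (L4)  txn=BusRdX+Flush  M[L4]=30
step 12: P1: load  L3  ⟶  SS  (L3)  txn=∅  M[L3]=42

bus = none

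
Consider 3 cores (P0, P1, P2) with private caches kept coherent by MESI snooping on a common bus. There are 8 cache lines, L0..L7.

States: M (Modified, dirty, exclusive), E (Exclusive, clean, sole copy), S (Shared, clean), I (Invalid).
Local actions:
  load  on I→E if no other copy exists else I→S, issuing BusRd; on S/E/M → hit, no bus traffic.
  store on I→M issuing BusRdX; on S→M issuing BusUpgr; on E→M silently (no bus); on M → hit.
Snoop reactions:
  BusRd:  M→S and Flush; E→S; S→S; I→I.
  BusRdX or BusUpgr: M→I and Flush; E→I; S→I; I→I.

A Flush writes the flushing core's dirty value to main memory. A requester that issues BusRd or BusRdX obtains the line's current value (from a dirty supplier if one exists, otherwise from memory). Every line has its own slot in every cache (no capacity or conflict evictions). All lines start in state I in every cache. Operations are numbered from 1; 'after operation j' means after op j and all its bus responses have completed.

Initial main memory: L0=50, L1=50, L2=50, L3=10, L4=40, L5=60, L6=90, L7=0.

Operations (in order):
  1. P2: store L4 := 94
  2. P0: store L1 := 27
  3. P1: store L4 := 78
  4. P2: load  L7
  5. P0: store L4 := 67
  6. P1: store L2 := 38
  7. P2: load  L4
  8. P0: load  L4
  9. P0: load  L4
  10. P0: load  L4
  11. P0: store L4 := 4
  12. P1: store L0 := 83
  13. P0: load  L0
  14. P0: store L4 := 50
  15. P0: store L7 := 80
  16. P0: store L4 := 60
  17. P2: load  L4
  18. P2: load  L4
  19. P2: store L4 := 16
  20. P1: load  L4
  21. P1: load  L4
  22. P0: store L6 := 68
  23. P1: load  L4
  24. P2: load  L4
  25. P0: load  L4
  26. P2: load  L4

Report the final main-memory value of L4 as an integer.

step 1: P2: store L4 := 94  ⟶  IIM  (L4)  txn=BusRdX  M[L4]=40
step 2: P0: store L1 := 27  ⟶  MII  (L1)  txn=BusRdX  M[L1]=50
step 3: P1: store L4 := 78  ⟶  IMI  (L4)  txn=BusRdX+Flush  M[L4]=94
step 4: P2: load  L7  ⟶  IIE  (L7)  txn=BusRd  M[L7]=0
step 5: P0: store L4 := 67  ⟶  MII  (L4)  txn=BusRdX+Flush  M[L4]=78
step 6: P1: store L2 := 38  ⟶  IMI  (L2)  txn=BusRdX  M[L2]=50
step 7: P2: load  L4  ⟶  SIS  (L4)  txn=BusRd+Flush  M[L4]=67
step 8: P0: load  L4  ⟶  SIS  (L4)  txn=∅  M[L4]=67
step 9: P0: load  L4  ⟶  SIS  (L4)  txn=∅  M[L4]=67
step 10: P0: load  L4  ⟶  SIS  (L4)  txn=∅  M[L4]=67
step 11: P0: store L4 := 4  ⟶  MII  (L4)  txn=BusUpgr  M[L4]=67
step 12: P1: store L0 := 83  ⟶  IMI  (L0)  txn=BusRdX  M[L0]=50
step 13: P0: load  L0  ⟶  SSI  (L0)  txn=BusRd+Flush  M[L0]=83
step 14: P0: store L4 := 50  ⟶  MII  (L4)  txn=∅  M[L4]=67
step 15: P0: store L7 := 80  ⟶  MII  (L7)  txn=BusRdX  M[L7]=0
step 16: P0: store L4 := 60  ⟶  MII  (L4)  txn=∅  M[L4]=67
step 17: P2: load  L4  ⟶  SIS  (L4)  txn=BusRd+Flush  M[L4]=60
step 18: P2: load  L4  ⟶  SIS  (L4)  txn=∅  M[L4]=60
step 19: P2: store L4 := 16  ⟶  IIM  (L4)  txn=BusUpgr  M[L4]=60
step 20: P1: load  L4  ⟶  ISS  (L4)  txn=BusRd+Flush  M[L4]=16
step 21: P1: load  L4  ⟶  ISS  (L4)  txn=∅  M[L4]=16
step 22: P0: store L6 := 68  ⟶  MII  (L6)  txn=BusRdX  M[L6]=90
step 23: P1: load  L4  ⟶  ISS  (L4)  txn=∅  M[L4]=16
step 24: P2: load  L4  ⟶  ISS  (L4)  txn=∅  M[L4]=16
step 25: P0: load  L4  ⟶  SSS  (L4)  txn=BusRd  M[L4]=16
step 26: P2: load  L4  ⟶  SSS  (L4)  txn=∅  M[L4]=16

memory[L4] = 16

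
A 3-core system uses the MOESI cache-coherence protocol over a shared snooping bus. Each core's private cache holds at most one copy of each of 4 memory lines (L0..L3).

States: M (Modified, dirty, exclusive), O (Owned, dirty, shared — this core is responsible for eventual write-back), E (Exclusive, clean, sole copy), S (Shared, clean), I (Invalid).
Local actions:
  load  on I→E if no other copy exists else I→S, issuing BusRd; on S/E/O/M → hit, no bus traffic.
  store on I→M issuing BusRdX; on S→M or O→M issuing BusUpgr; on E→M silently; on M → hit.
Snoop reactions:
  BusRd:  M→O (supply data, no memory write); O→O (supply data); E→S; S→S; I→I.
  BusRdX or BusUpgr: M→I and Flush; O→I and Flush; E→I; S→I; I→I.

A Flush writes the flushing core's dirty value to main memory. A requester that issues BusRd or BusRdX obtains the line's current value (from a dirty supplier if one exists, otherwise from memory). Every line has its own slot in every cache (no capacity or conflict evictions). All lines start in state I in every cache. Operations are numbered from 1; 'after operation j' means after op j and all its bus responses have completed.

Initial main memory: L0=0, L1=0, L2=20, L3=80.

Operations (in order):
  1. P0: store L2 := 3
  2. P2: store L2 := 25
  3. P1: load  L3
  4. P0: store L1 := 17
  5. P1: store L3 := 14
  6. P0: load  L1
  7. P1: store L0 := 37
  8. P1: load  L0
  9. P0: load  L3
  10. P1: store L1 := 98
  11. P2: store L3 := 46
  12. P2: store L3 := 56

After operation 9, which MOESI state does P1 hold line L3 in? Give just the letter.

1. P0: store L2 := 3  bus=[BusRdX]  L2: P0=M P1=I P2=I  mem[L2]=20
2. P2: store L2 := 25  bus=[BusRdX,Flush]  L2: P0=I P1=I P2=M  mem[L2]=3
3. P1: load  L3  bus=[BusRd]  L3: P0=I P1=E P2=I  mem[L3]=80
4. P0: store L1 := 17  bus=[BusRdX]  L1: P0=M P1=I P2=I  mem[L1]=0
5. P1: store L3 := 14  bus=[-]  L3: P0=I P1=M P2=I  mem[L3]=80
6. P0: load  L1  bus=[-]  L1: P0=M P1=I P2=I  mem[L1]=0
7. P1: store L0 := 37  bus=[BusRdX]  L0: P0=I P1=M P2=I  mem[L0]=0
8. P1: load  L0  bus=[-]  L0: P0=I P1=M P2=I  mem[L0]=0
9. P0: load  L3  bus=[BusRd]  L3: P0=S P1=O P2=I  mem[L3]=80
10. P1: store L1 := 98  bus=[BusRdX,Flush]  L1: P0=I P1=M P2=I  mem[L1]=17
11. P2: store L3 := 46  bus=[BusRdX,Flush]  L3: P0=I P1=I P2=M  mem[L3]=14
12. P2: store L3 := 56  bus=[-]  L3: P0=I P1=I P2=M  mem[L3]=14

state = O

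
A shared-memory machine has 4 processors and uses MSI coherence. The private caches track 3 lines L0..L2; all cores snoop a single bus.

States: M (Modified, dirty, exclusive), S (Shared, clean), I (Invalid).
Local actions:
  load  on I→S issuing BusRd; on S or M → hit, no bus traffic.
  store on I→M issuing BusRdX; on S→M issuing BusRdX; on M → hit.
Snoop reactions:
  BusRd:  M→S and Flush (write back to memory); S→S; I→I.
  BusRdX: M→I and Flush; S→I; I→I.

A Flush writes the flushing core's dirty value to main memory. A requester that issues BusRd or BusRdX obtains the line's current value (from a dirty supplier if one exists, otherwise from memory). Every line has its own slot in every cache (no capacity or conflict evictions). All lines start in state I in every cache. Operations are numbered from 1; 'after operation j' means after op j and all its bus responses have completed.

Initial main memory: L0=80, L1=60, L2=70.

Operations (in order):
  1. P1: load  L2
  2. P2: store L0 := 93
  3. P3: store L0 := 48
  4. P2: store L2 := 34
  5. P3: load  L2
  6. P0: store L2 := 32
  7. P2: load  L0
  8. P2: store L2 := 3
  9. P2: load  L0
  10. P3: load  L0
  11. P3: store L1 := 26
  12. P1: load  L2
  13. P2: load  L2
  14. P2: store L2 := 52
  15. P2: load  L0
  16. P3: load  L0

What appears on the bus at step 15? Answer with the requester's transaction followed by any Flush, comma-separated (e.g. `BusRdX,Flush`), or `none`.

[1] P1: load  L2 | P0:I, P1:S(70), P2:I, P3:I | bus: BusRd
[2] P2: store L0 := 93 | P0:I, P1:I, P2:M(93), P3:I | bus: BusRdX
[3] P3: store L0 := 48 | P0:I, P1:I, P2:I, P3:M(48) | bus: BusRdX,Flush
[4] P2: store L2 := 34 | P0:I, P1:I, P2:M(34), P3:I | bus: BusRdX
[5] P3: load  L2 | P0:I, P1:I, P2:S(34), P3:S(34) | bus: BusRd,Flush
[6] P0: store L2 := 32 | P0:M(32), P1:I, P2:I, P3:I | bus: BusRdX
[7] P2: load  L0 | P0:I, P1:I, P2:S(48), P3:S(48) | bus: BusRd,Flush
[8] P2: store L2 := 3 | P0:I, P1:I, P2:M(3), P3:I | bus: BusRdX,Flush
[9] P2: load  L0 | P0:I, P1:I, P2:S(48), P3:S(48) | bus: none
[10] P3: load  L0 | P0:I, P1:I, P2:S(48), P3:S(48) | bus: none
[11] P3: store L1 := 26 | P0:I, P1:I, P2:I, P3:M(26) | bus: BusRdX
[12] P1: load  L2 | P0:I, P1:S(3), P2:S(3), P3:I | bus: BusRd,Flush
[13] P2: load  L2 | P0:I, P1:S(3), P2:S(3), P3:I | bus: none
[14] P2: store L2 := 52 | P0:I, P1:I, P2:M(52), P3:I | bus: BusRdX
[15] P2: load  L0 | P0:I, P1:I, P2:S(48), P3:S(48) | bus: none
[16] P3: load  L0 | P0:I, P1:I, P2:S(48), P3:S(48) | bus: none

bus = none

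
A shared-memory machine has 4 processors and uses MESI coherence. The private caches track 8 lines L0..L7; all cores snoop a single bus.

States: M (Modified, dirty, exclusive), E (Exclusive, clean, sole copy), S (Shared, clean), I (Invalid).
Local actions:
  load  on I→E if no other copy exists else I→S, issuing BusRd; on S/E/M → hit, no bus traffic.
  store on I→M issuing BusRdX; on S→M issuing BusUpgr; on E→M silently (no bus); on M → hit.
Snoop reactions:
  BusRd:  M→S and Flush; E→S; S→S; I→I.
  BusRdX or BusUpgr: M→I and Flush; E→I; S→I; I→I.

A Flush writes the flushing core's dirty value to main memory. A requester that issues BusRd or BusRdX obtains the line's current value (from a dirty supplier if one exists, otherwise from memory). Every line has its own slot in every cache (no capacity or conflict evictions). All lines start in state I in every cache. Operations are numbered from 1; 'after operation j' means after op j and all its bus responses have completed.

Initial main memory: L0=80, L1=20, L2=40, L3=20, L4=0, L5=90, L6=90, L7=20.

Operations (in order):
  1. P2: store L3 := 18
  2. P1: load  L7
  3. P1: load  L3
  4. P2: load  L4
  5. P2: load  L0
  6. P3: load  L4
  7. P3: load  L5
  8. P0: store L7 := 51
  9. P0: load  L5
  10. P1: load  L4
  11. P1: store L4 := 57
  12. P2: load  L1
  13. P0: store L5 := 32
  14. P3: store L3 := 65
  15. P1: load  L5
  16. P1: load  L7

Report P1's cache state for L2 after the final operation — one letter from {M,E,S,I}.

  op1 P2: store L3 := 18 → I/I/M/I on L3; bus BusRdX; mem=20
  op2 P1: load  L7 → I/E/I/I on L7; bus BusRd; mem=20
  op3 P1: load  L3 → I/S/S/I on L3; bus BusRd Flush; mem=18
  op4 P2: load  L4 → I/I/E/I on L4; bus BusRd; mem=0
  op5 P2: load  L0 → I/I/E/I on L0; bus BusRd; mem=80
  op6 P3: load  L4 → I/I/S/S on L4; bus BusRd; mem=0
  op7 P3: load  L5 → I/I/I/E on L5; bus BusRd; mem=90
  op8 P0: store L7 := 51 → M/I/I/I on L7; bus BusRdX; mem=20
  op9 P0: load  L5 → S/I/I/S on L5; bus BusRd; mem=90
  op10 P1: load  L4 → I/S/S/S on L4; bus BusRd; mem=0
  op11 P1: store L4 := 57 → I/M/I/I on L4; bus BusUpgr; mem=0
  op12 P2: load  L1 → I/I/E/I on L1; bus BusRd; mem=20
  op13 P0: store L5 := 32 → M/I/I/I on L5; bus BusUpgr; mem=90
  op14 P3: store L3 := 65 → I/I/I/M on L3; bus BusRdX; mem=18
  op15 P1: load  L5 → S/S/I/I on L5; bus BusRd Flush; mem=32
  op16 P1: load  L7 → S/S/I/I on L7; bus BusRd Flush; mem=51

state = I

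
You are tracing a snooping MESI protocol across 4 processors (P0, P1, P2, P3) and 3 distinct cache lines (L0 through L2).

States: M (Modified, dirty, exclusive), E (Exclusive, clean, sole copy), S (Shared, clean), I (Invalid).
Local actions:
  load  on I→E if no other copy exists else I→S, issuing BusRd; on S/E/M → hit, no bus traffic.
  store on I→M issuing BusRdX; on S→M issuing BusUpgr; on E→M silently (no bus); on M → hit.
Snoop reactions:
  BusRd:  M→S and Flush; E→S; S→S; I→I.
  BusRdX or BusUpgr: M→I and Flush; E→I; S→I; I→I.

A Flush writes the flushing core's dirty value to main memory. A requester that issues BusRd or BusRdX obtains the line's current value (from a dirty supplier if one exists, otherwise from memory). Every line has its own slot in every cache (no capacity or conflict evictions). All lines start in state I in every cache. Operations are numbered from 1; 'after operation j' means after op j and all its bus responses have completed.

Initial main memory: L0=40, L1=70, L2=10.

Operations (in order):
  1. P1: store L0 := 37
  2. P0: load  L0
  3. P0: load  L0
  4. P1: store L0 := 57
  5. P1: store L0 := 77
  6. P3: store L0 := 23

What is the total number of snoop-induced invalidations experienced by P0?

1. P1: store L0 := 37  bus=[BusRdX]  L0: P0=I P1=M P2=I P3=I  mem[L0]=40
2. P0: load  L0  bus=[BusRd,Flush]  L0: P0=S P1=S P2=I P3=I  mem[L0]=37
3. P0: load  L0  bus=[-]  L0: P0=S P1=S P2=I P3=I  mem[L0]=37
4. P1: store L0 := 57  bus=[BusUpgr]  L0: P0=I P1=M P2=I P3=I  mem[L0]=37
5. P1: store L0 := 77  bus=[-]  L0: P0=I P1=M P2=I P3=I  mem[L0]=37
6. P3: store L0 := 23  bus=[BusRdX,Flush]  L0: P0=I P1=I P2=I P3=M  mem[L0]=77

invalidations = 1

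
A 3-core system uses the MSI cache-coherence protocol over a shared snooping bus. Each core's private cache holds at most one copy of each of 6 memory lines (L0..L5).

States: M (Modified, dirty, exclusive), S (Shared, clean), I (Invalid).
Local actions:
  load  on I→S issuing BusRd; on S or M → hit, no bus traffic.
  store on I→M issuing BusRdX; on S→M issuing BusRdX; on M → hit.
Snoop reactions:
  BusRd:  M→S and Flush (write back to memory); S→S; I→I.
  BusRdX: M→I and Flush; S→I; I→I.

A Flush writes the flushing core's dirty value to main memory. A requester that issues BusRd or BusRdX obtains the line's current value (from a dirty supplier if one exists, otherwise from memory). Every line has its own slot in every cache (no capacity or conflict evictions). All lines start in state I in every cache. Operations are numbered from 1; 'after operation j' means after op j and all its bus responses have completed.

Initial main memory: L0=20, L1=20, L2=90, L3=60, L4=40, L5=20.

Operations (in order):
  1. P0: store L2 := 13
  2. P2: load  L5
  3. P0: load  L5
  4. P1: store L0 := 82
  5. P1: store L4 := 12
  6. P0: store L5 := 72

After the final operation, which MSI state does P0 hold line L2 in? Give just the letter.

step 1: P0: store L2 := 13  ⟶  MII  (L2)  txn=BusRdX  M[L2]=90
step 2: P2: load  L5  ⟶  IIS  (L5)  txn=BusRd  M[L5]=20
step 3: P0: load  L5  ⟶  SIS  (L5)  txn=BusRd  M[L5]=20
step 4: P1: store L0 := 82  ⟶  IMI  (L0)  txn=BusRdX  M[L0]=20
step 5: P1: store L4 := 12  ⟶  IMI  (L4)  txn=BusRdX  M[L4]=40
step 6: P0: store L5 := 72  ⟶  MII  (L5)  txn=BusRdX  M[L5]=20

state = M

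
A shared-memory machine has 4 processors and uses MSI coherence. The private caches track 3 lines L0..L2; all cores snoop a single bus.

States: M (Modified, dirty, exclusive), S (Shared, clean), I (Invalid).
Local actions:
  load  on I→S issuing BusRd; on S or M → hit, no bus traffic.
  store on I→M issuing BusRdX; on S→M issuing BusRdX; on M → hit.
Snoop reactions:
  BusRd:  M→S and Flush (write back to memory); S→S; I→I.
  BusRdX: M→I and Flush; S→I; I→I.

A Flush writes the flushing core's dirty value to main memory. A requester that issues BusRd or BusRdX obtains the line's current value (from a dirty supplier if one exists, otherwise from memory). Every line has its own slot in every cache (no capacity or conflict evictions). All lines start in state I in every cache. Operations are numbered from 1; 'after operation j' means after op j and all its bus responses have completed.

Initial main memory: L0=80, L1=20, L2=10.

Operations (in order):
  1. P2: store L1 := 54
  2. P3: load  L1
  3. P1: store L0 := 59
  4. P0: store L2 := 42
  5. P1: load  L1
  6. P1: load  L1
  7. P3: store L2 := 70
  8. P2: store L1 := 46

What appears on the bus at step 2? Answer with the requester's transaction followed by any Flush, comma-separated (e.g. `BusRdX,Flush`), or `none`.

  op1 P2: store L1 := 54 → I/I/M/I on L1; bus BusRdX; mem=20
  op2 P3: load  L1 → I/I/S/S on L1; bus BusRd Flush; mem=54
  op3 P1: store L0 := 59 → I/M/I/I on L0; bus BusRdX; mem=80
  op4 P0: store L2 := 42 → M/I/I/I on L2; bus BusRdX; mem=10
  op5 P1: load  L1 → I/S/S/S on L1; bus BusRd; mem=54
  op6 P1: load  L1 → I/S/S/S on L1; bus (none); mem=54
  op7 P3: store L2 := 70 → I/I/I/M on L2; bus BusRdX Flush; mem=42
  op8 P2: store L1 := 46 → I/I/M/I on L1; bus BusRdX; mem=54

bus = BusRd,Flush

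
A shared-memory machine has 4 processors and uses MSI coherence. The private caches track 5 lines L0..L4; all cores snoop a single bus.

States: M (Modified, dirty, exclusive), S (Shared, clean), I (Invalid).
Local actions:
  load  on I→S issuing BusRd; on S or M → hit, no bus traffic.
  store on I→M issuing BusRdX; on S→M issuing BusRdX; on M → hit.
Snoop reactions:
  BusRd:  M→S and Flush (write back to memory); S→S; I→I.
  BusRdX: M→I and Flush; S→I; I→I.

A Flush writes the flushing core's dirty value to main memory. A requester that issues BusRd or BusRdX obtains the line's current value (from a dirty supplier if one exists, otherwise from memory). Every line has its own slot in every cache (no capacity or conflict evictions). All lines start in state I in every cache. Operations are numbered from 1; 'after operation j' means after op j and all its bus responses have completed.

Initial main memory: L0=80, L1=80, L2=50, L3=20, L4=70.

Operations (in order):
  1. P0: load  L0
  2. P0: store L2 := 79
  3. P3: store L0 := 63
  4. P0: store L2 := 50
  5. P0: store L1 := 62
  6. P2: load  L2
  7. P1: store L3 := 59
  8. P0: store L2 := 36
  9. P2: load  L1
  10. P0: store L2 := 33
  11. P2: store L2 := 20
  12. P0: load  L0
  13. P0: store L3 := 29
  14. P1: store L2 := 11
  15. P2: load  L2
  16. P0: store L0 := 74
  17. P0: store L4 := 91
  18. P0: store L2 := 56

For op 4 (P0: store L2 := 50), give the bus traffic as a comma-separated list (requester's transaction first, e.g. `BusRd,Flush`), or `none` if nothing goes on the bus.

1. P0: load  L0  bus=[BusRd]  L0: P0=S P1=I P2=I P3=I  mem[L0]=80
2. P0: store L2 := 79  bus=[BusRdX]  L2: P0=M P1=I P2=I P3=I  mem[L2]=50
3. P3: store L0 := 63  bus=[BusRdX]  L0: P0=I P1=I P2=I P3=M  mem[L0]=80
4. P0: store L2 := 50  bus=[-]  L2: P0=M P1=I P2=I P3=I  mem[L2]=50
5. P0: store L1 := 62  bus=[BusRdX]  L1: P0=M P1=I P2=I P3=I  mem[L1]=80
6. P2: load  L2  bus=[BusRd,Flush]  L2: P0=S P1=I P2=S P3=I  mem[L2]=50
7. P1: store L3 := 59  bus=[BusRdX]  L3: P0=I P1=M P2=I P3=I  mem[L3]=20
8. P0: store L2 := 36  bus=[BusRdX]  L2: P0=M P1=I P2=I P3=I  mem[L2]=50
9. P2: load  L1  bus=[BusRd,Flush]  L1: P0=S P1=I P2=S P3=I  mem[L1]=62
10. P0: store L2 := 33  bus=[-]  L2: P0=M P1=I P2=I P3=I  mem[L2]=50
11. P2: store L2 := 20  bus=[BusRdX,Flush]  L2: P0=I P1=I P2=M P3=I  mem[L2]=33
12. P0: load  L0  bus=[BusRd,Flush]  L0: P0=S P1=I P2=I P3=S  mem[L0]=63
13. P0: store L3 := 29  bus=[BusRdX,Flush]  L3: P0=M P1=I P2=I P3=I  mem[L3]=59
14. P1: store L2 := 11  bus=[BusRdX,Flush]  L2: P0=I P1=M P2=I P3=I  mem[L2]=20
15. P2: load  L2  bus=[BusRd,Flush]  L2: P0=I P1=S P2=S P3=I  mem[L2]=11
16. P0: store L0 := 74  bus=[BusRdX]  L0: P0=M P1=I P2=I P3=I  mem[L0]=63
17. P0: store L4 := 91  bus=[BusRdX]  L4: P0=M P1=I P2=I P3=I  mem[L4]=70
18. P0: store L2 := 56  bus=[BusRdX]  L2: P0=M P1=I P2=I P3=I  mem[L2]=11

bus = none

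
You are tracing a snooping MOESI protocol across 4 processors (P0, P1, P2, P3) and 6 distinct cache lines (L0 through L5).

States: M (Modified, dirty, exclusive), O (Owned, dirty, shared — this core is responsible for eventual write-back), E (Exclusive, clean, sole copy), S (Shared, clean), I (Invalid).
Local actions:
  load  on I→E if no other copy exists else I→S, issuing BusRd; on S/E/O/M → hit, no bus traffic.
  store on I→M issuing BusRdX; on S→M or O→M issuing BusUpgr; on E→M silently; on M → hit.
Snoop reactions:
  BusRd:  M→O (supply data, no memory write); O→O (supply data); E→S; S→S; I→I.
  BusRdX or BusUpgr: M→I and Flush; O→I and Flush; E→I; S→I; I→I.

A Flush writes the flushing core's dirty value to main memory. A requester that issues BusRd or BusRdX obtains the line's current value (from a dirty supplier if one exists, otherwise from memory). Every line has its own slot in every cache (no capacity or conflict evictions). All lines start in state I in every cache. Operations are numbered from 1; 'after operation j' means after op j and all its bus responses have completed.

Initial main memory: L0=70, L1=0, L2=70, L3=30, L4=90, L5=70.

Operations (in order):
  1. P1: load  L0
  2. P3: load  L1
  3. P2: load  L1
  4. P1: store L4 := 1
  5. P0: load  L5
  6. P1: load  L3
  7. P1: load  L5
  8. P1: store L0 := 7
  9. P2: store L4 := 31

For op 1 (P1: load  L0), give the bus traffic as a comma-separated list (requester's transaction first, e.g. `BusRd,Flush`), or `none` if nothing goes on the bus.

bus = BusRd

step 1: P1: load  L0  ⟶  IEII  (L0)  txn=BusRd  M[L0]=70
step 2: P3: load  L1  ⟶  IIIE  (L1)  txn=BusRd  M[L1]=0
step 3: P2: load  L1  ⟶  IISS  (L1)  txn=BusRd  M[L1]=0
step 4: P1: store L4 := 1  ⟶  IMII  (L4)  txn=BusRdX  M[L4]=90
step 5: P0: load  L5  ⟶  EIII  (L5)  txn=BusRd  M[L5]=70
step 6: P1: load  L3  ⟶  IEII  (L3)  txn=BusRd  M[L3]=30
step 7: P1: load  L5  ⟶  SSII  (L5)  txn=BusRd  M[L5]=70
step 8: P1: store L0 := 7  ⟶  IMII  (L0)  txn=∅  M[L0]=70
step 9: P2: store L4 := 31  ⟶  IIMI  (L4)  txn=BusRdX+Flush  M[L4]=1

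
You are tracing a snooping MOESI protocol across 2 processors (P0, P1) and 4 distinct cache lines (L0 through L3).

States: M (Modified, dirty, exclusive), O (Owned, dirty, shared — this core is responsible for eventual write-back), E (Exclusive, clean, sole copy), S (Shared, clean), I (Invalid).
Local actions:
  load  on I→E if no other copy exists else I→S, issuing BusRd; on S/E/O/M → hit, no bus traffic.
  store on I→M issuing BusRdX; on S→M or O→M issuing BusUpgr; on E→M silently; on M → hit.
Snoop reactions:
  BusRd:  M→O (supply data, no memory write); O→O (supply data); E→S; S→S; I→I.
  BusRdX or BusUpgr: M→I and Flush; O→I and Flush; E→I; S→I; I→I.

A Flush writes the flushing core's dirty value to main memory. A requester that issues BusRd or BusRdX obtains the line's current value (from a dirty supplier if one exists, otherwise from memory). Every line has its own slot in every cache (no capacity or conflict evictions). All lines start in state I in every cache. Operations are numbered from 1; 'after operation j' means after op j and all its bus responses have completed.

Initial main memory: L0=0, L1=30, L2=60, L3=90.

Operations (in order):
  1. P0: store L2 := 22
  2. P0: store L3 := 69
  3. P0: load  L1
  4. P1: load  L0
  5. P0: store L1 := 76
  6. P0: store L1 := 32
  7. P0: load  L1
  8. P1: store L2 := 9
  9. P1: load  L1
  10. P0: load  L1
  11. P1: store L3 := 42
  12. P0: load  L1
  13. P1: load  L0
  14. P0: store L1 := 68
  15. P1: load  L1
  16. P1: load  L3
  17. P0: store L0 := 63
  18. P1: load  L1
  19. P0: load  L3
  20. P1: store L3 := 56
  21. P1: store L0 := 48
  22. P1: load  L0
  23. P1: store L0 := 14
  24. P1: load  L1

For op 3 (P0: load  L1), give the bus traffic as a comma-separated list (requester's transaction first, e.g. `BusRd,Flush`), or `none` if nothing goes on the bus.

1. P0: store L2 := 22  bus=[BusRdX]  L2: P0=M P1=I  mem[L2]=60
2. P0: store L3 := 69  bus=[BusRdX]  L3: P0=M P1=I  mem[L3]=90
3. P0: load  L1  bus=[BusRd]  L1: P0=E P1=I  mem[L1]=30
4. P1: load  L0  bus=[BusRd]  L0: P0=I P1=E  mem[L0]=0
5. P0: store L1 := 76  bus=[-]  L1: P0=M P1=I  mem[L1]=30
6. P0: store L1 := 32  bus=[-]  L1: P0=M P1=I  mem[L1]=30
7. P0: load  L1  bus=[-]  L1: P0=M P1=I  mem[L1]=30
8. P1: store L2 := 9  bus=[BusRdX,Flush]  L2: P0=I P1=M  mem[L2]=22
9. P1: load  L1  bus=[BusRd]  L1: P0=O P1=S  mem[L1]=30
10. P0: load  L1  bus=[-]  L1: P0=O P1=S  mem[L1]=30
11. P1: store L3 := 42  bus=[BusRdX,Flush]  L3: P0=I P1=M  mem[L3]=69
12. P0: load  L1  bus=[-]  L1: P0=O P1=S  mem[L1]=30
13. P1: load  L0  bus=[-]  L0: P0=I P1=E  mem[L0]=0
14. P0: store L1 := 68  bus=[BusUpgr]  L1: P0=M P1=I  mem[L1]=30
15. P1: load  L1  bus=[BusRd]  L1: P0=O P1=S  mem[L1]=30
16. P1: load  L3  bus=[-]  L3: P0=I P1=M  mem[L3]=69
17. P0: store L0 := 63  bus=[BusRdX]  L0: P0=M P1=I  mem[L0]=0
18. P1: load  L1  bus=[-]  L1: P0=O P1=S  mem[L1]=30
19. P0: load  L3  bus=[BusRd]  L3: P0=S P1=O  mem[L3]=69
20. P1: store L3 := 56  bus=[BusUpgr]  L3: P0=I P1=M  mem[L3]=69
21. P1: store L0 := 48  bus=[BusRdX,Flush]  L0: P0=I P1=M  mem[L0]=63
22. P1: load  L0  bus=[-]  L0: P0=I P1=M  mem[L0]=63
23. P1: store L0 := 14  bus=[-]  L0: P0=I P1=M  mem[L0]=63
24. P1: load  L1  bus=[-]  L1: P0=O P1=S  mem[L1]=30

bus = BusRd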